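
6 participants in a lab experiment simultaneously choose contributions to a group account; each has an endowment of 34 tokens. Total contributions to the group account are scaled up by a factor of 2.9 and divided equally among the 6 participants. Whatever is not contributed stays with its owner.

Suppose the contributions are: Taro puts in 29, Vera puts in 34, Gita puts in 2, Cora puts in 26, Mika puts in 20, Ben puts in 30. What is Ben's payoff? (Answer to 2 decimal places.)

72.15 tokens

Total contributed: 29 + 34 + 2 + 26 + 20 + 30 = 141.
Each receives 2.9 × 141 / 6 = 68.15 from the group account.
Ben keeps 34 − 30 = 4, so Ben's payoff is 4 + 68.15 = 72.15.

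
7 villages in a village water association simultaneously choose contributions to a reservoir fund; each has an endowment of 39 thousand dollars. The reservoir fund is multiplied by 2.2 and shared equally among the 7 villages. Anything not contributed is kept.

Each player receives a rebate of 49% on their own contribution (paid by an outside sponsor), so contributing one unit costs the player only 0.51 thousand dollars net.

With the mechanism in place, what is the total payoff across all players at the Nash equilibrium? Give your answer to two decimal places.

273.00 thousand dollars

Even with the mechanism, each unit contributed returns only (2.2/7) / 0.51 = 0.6162 per unit of net cost, so contributing nothing is still dominant.
At the Nash equilibrium no one contributes; group total payoff = 7 × 39 = 273.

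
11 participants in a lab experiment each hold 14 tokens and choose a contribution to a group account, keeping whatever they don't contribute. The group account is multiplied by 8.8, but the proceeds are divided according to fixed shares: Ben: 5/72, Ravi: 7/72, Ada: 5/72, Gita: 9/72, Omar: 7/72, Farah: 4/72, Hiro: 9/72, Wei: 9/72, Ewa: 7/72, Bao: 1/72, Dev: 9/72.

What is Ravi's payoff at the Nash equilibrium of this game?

61.91 tokens

Player j's private return per contributed unit is 8.8 × (j's share). Contributing is weakly dominant for j when that share is at least 1/8.8 = 0.1136, and contributing 0 is dominant otherwise.
Gita, Hiro, Wei and Dev are above the threshold, contributing 14 each; the remaining 7 contribute 0. Total contributed: 56.
Ravi keeps 14 and receives 8.8 × 56 × 7/72 = 47.91 from the group account, for a payoff of 61.91.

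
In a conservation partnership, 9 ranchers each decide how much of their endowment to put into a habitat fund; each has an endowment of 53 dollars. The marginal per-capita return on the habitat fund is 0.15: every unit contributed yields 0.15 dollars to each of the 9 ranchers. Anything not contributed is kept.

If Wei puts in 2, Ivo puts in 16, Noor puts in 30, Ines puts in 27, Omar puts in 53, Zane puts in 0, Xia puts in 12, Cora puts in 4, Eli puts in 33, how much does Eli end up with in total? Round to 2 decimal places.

46.55 dollars

Total contributed: 2 + 16 + 30 + 27 + 53 + 0 + 12 + 4 + 33 = 177.
Each receives 0.15 × 177 = 26.55 from the habitat fund.
Eli keeps 53 − 33 = 20, so Eli's payoff is 20 + 26.55 = 46.55.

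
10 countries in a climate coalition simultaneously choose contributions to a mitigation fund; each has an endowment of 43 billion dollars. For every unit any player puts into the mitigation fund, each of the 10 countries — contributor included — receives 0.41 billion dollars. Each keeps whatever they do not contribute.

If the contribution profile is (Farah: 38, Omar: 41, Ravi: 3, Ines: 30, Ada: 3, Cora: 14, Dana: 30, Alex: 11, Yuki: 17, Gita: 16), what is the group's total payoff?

Total contributed: 38 + 41 + 3 + 30 + 3 + 14 + 30 + 11 + 17 + 16 = 203; total kept: 10 × 43 − 203 = 227.
The mitigation fund pays out 0.41 × 10 × 203 = 832.30 in aggregate.
Group total = 227 + 832.30 = 1059.30.

1059.30 billion dollars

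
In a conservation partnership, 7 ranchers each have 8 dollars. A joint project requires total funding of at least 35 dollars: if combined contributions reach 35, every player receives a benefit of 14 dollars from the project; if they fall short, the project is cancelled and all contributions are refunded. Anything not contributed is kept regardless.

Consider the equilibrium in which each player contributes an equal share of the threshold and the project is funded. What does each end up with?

17 dollars

Equal share of the threshold: 35/7 = 5.
At this profile no one gains by cutting their contribution: any cut drops the total below 35, the project is cancelled, contributions are refunded, and the deviator ends with 8, which is less than 8 − 5 + 14 = 17. Contributing more than 5 just wastes the excess. So contributing exactly 5 is a best response.
Each player's payoff: 8 − 5 + 14 = 17.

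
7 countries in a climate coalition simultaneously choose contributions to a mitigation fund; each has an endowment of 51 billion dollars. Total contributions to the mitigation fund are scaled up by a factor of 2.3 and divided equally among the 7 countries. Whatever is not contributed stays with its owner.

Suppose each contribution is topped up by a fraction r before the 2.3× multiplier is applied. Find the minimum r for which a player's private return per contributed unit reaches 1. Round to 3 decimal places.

2.043

With matching at rate r, one contributed unit becomes (1 + r) in the mitigation fund and returns 2.3 × (1 + r) / 7 to the contributor.
Setting this equal to 1: 1 + r = 7/2.3 = 3.0435.
So the minimum matching rate is r = 3.0435 − 1 = 2.043.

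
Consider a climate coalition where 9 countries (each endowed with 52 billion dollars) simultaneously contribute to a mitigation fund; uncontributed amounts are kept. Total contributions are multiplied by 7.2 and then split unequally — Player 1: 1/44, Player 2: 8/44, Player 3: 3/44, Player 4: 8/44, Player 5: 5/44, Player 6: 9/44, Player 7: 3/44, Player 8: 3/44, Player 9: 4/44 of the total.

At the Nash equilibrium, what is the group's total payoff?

Each unit j contributes comes back to j as 7.2 × (j's share), so j prefers to contribute only if that share exceeds 1/7.2 = 0.1389; otherwise keeping the unit dominates.
Player 2, Player 4 and Player 6 clear that bar, contributing 52 each; the remaining 6 contribute 0. Total contributed: 156.
The mitigation fund pays out 7.2 × 156 = 1123.20 in total (split across the unequal shares, but the aggregate is all that matters for the group sum).
The 6 free-riders keep 52 each, adding 312. Group total = 312 + 1123.20 = 1435.20.

1435.20 billion dollars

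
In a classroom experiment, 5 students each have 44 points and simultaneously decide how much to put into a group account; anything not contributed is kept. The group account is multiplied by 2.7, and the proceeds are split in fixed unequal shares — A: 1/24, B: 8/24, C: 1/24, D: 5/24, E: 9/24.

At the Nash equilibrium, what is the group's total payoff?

294.80 points

A player with share s gets back 2.7·s per unit contributed, so full contribution is dominant for anyone with s > 1/2.7 = 0.3704 and zero contribution is dominant for anyone below.
Only E (9/24) clears that bar, contributing 44; the remaining 4 contribute 0. Total contributed: 44.
The group account pays out 2.7 × 44 = 118.80 in total (split across the unequal shares, but the aggregate is all that matters for the group sum).
The 4 free-riders keep 44 each, adding 176. Group total = 176 + 118.80 = 294.80.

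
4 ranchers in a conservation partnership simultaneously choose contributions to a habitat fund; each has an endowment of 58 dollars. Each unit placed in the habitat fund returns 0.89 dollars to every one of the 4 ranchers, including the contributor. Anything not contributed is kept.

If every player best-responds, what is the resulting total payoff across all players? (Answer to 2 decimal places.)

The private return per contributed unit is 0.89 < 1, so contributing 0 is dominant for every player. At the Nash equilibrium everyone keeps their 58, and the group total is 4 × 58 = 232.

232.00 dollars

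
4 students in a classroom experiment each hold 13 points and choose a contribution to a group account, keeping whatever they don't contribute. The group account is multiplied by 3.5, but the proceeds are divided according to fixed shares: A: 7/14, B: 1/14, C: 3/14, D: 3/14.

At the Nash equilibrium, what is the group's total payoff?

84.50 points

A player with share s gets back 3.5·s per unit contributed, so full contribution is dominant for anyone with s > 1/3.5 = 0.2857 and zero contribution is dominant for anyone below.
The only share above 0.2857 is A's 7/14, contributing 13; the remaining 3 contribute 0. Total contributed: 13.
The group account pays out 3.5 × 13 = 45.50 in total (split across the unequal shares, but the aggregate is all that matters for the group sum).
The 3 free-riders keep 13 each, adding 39. Group total = 39 + 45.50 = 84.50.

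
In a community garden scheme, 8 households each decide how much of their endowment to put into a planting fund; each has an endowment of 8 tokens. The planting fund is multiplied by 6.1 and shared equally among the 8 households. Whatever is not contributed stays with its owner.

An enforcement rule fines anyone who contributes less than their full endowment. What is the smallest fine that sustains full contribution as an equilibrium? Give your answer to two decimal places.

1.90 tokens

Given the others contribute fully, the best deviation is to contribute 0 (any partial contribution still incurs the fine and gives up units whose private return 0.7625 is below 1).
Deviating from 8 to 0 saves 8 tokens but forfeits the deviator's share of the drop in the planting fund: 6.1/8 × 8 = 6.10.
So the deviation gain is 8 − 6.10 = 1.90, and the fine must be at least 1.90 tokens to wipe it out.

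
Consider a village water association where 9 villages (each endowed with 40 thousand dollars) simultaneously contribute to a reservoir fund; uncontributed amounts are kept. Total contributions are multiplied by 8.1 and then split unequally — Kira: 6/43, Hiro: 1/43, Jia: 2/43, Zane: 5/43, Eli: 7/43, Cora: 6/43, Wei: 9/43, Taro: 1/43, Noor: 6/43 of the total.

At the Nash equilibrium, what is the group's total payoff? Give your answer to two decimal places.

1780.00 thousand dollars

Player j's private return per contributed unit is 8.1 × (j's share). Contributing is weakly dominant for j when that share is at least 1/8.1 = 0.1235, and contributing 0 is dominant otherwise.
The shares above 0.1235 belong to Kira, Eli, Cora, Wei and Noor, contributing 40 each; the remaining 4 contribute 0. Total contributed: 200.
The reservoir fund pays out 8.1 × 200 = 1620.00 in total (split across the unequal shares, but the aggregate is all that matters for the group sum).
The 4 free-riders keep 40 each, adding 160. Group total = 160 + 1620.00 = 1780.00.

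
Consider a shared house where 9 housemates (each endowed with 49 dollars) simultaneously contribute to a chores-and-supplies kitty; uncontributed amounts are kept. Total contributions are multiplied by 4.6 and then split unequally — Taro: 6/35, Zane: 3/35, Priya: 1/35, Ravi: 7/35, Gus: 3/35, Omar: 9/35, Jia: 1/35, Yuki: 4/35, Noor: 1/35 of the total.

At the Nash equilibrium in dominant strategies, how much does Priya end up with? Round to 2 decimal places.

55.44 dollars

A player with share s gets back 4.6·s per unit contributed, so full contribution is dominant for anyone with s > 1/4.6 = 0.2174 and zero contribution is dominant for anyone below.
The only share above 0.2174 is Omar's 9/35, contributing 49; the remaining 8 contribute 0. Total contributed: 49.
Priya keeps 49 and receives 4.6 × 49 × 1/35 = 6.44 from the chores-and-supplies kitty, for a payoff of 55.44.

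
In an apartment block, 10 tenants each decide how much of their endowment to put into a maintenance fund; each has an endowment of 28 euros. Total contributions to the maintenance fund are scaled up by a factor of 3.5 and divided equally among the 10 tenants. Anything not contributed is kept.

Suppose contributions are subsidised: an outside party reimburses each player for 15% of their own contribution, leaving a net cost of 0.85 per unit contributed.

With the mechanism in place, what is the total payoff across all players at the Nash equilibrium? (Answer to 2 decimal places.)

The effective private return is (3.5/10) / 0.85 = 0.4118, which is still under 1, so the mechanism doesn't change anyone's dominant strategy: zero contribution.
Everyone keeps their endowment and the group total is 10 × 28 = 280.

280.00 euros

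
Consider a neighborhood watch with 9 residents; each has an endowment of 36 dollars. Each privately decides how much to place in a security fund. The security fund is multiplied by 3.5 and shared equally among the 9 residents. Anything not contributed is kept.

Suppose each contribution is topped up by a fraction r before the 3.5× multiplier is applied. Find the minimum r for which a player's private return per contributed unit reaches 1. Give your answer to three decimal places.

1.571

With matching at rate r, one contributed unit becomes (1 + r) in the security fund and returns 3.5 × (1 + r) / 9 to the contributor.
Setting this equal to 1: 1 + r = 9/3.5 = 2.5714.
So the minimum matching rate is r = 2.5714 − 1 = 1.571.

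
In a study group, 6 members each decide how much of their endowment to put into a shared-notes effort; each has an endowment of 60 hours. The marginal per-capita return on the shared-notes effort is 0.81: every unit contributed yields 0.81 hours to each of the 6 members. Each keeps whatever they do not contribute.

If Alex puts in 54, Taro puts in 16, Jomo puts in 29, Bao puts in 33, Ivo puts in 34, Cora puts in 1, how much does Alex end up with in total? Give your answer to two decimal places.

141.27 hours

Total contributed: 54 + 16 + 29 + 33 + 34 + 1 = 167.
Each receives 0.81 × 167 = 135.27 from the shared-notes effort.
Alex keeps 60 − 54 = 6, so Alex's payoff is 6 + 135.27 = 141.27.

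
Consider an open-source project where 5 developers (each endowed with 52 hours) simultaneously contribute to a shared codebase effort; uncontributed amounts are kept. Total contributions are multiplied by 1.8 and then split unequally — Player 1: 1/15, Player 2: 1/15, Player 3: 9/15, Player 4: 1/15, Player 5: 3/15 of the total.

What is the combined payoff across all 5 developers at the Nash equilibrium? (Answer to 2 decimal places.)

301.60 hours

A player with share s gets back 1.8·s per unit contributed, so full contribution is dominant for anyone with s > 1/1.8 = 0.5556 and zero contribution is dominant for anyone below.
Player 3 alone (share 9/15) is above the threshold, contributing 52; the remaining 4 contribute 0. Total contributed: 52.
The shared codebase effort pays out 1.8 × 52 = 93.60 in total (split across the unequal shares, but the aggregate is all that matters for the group sum).
The 4 free-riders keep 52 each, adding 208. Group total = 208 + 93.60 = 301.60.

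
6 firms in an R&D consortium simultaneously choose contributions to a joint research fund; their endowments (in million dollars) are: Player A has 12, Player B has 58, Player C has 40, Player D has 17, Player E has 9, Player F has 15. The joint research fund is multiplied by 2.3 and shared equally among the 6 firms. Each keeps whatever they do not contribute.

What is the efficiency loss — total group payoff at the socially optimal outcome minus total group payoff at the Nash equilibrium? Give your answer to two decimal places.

The private return per contributed unit is 2.3/6 = 0.3833 < 1 for every player regardless of endowment, so the Nash equilibrium is zero contribution and the group total is Σ E_j = 12 + 58 + 40 + 17 + 9 + 15 = 151.
Each contributed unit returns 2.300 to the group, so the social optimum is full contribution by everyone: group total = 2.300 × 151 = 347.30.
Efficiency loss = (2.300 − 1) × 151 = 196.30.

196.30 million dollars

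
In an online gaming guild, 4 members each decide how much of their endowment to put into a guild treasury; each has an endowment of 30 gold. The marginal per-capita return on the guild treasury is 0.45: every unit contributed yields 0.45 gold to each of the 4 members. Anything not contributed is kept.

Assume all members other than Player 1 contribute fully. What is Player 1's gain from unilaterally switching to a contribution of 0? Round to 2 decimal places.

Switching from a contribution of 30 to 0 lets Player 1 keep an extra 30 gold, but lowers the guild treasury by 30, which costs Player 1 their own share of that drop: 0.45 × 30 = 13.50.
Net gain = 30 − 13.50 = 16.50. The private return per contributed unit (0.45) is below 1, so free-riding is indeed the best response regardless of what the others do.

16.50 gold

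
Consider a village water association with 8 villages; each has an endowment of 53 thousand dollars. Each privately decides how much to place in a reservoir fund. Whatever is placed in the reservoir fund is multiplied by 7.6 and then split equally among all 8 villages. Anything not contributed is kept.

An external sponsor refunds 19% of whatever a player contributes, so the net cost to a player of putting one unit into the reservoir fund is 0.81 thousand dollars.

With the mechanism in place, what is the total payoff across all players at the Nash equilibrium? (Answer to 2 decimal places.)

3302.96 thousand dollars

With the mechanism, a contributed unit returns (7.6/8) / 0.81 = 1.1728 per unit of net cost to the contributor — now above 1 — so contributing fully is weakly dominant for every player.
At the Nash equilibrium everyone contributes 53. Group total payoff = 8 × (53 × 0.19 + 7.6 × 53) = 3302.96.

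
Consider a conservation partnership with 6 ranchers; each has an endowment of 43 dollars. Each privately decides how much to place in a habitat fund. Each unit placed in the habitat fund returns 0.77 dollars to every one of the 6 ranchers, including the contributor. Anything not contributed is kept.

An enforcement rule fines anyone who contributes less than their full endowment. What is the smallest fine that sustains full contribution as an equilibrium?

9.89 dollars

Given the others contribute fully, the best deviation is to contribute 0 (any partial contribution still incurs the fine and gives up units whose private return 0.77 is below 1).
Deviating from 43 to 0 saves 43 dollars but forfeits the deviator's share of the drop in the habitat fund: 0.77 × 43 = 33.11.
So the deviation gain is 43 − 33.11 = 9.89, and the fine must be at least 9.89 dollars to wipe it out.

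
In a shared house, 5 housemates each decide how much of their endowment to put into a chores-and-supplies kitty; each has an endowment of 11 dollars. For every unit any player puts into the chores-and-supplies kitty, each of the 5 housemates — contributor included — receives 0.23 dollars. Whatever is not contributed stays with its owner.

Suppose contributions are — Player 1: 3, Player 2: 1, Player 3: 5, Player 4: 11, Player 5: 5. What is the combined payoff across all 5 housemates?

Total contributed: 3 + 1 + 5 + 11 + 5 = 25; total kept: 5 × 11 − 25 = 30.
The chores-and-supplies kitty pays out 0.23 × 5 × 25 = 28.75 in aggregate.
Group total = 30 + 28.75 = 58.75.

58.75 dollars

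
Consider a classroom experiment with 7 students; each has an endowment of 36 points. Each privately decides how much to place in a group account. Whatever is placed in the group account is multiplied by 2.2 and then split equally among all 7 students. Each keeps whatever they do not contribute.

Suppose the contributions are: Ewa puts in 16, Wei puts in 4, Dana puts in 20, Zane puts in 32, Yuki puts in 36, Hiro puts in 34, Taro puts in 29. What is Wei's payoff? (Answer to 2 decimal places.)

85.74 points

Total contributed: 16 + 4 + 20 + 32 + 36 + 34 + 29 = 171.
Each receives 2.2 × 171 / 7 = 53.74 from the group account.
Wei keeps 36 − 4 = 32, so Wei's payoff is 32 + 53.74 = 85.74.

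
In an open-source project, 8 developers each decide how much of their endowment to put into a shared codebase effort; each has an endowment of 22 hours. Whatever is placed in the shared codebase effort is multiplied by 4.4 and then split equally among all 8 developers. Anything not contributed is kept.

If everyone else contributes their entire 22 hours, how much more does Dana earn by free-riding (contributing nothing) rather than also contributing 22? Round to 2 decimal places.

Switching from a contribution of 22 to 0 lets Dana keep an extra 22 hours, but lowers the shared codebase effort by 22, which costs Dana their own share of that drop: 4.4/8 × 22 = 12.10.
Net gain = 22 − 12.10 = 9.90. The private return per contributed unit (0.5500) is below 1, so free-riding is indeed the best response regardless of what the others do.

9.90 hours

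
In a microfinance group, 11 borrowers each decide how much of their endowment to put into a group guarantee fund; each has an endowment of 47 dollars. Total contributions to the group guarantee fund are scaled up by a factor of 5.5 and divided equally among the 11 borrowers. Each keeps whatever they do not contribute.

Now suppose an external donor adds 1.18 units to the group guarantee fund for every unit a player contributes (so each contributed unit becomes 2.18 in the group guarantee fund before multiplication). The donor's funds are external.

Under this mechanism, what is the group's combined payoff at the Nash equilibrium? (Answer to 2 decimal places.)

Under the mechanism each unit contributed yields 5.5 × 2.18 / 11 = 1.0900 back to its contributor per unit of net cost, which exceeds 1, making full contribution the dominant choice for everyone.
So the Nash equilibrium is full contribution by all 11; the group earns 5.5 × 2.18 × 517 = 6198.83.

6198.83 dollars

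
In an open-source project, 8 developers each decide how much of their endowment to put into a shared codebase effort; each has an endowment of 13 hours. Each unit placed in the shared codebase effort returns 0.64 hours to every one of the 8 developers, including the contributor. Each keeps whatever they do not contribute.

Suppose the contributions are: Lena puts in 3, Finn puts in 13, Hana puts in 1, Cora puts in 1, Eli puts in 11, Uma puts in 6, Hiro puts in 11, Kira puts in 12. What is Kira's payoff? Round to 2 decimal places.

38.12 hours

Total contributed: 3 + 13 + 1 + 1 + 11 + 6 + 11 + 12 = 58.
Each receives 0.64 × 58 = 37.12 from the shared codebase effort.
Kira keeps 13 − 12 = 1, so Kira's payoff is 1 + 37.12 = 38.12.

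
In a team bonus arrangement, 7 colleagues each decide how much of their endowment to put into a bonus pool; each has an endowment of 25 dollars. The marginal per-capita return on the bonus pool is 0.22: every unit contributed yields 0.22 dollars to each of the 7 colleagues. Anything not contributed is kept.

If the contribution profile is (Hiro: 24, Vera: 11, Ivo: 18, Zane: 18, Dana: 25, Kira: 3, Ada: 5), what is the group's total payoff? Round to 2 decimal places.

Total contributed: 24 + 11 + 18 + 18 + 25 + 3 + 5 = 104; total kept: 7 × 25 − 104 = 71.
The bonus pool pays out 0.22 × 7 × 104 = 160.16 in aggregate.
Group total = 71 + 160.16 = 231.16.

231.16 dollars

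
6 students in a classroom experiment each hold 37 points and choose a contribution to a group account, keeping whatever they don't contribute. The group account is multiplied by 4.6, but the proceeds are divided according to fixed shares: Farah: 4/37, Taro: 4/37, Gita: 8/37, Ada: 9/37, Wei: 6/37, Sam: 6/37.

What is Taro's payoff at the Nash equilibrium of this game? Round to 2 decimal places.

55.40 points

For player j, contributing a unit is worthwhile iff 4.6 × (j's share) ≥ 1, i.e. iff j's share is at least 0.2174.
The only share above 0.2174 is Ada's 9/37, contributing 37; the remaining 5 contribute 0. Total contributed: 37.
Taro keeps 37 and receives 4.6 × 37 × 4/37 = 18.40 from the group account, for a payoff of 55.40.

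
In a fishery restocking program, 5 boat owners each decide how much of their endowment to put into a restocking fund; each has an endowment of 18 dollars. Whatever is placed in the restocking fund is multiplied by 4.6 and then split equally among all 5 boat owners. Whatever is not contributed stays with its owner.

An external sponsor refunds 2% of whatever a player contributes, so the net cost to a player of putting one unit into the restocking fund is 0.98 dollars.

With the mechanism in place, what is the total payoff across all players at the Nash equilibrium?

90.00 dollars

Even with the mechanism, each unit contributed returns only (4.6/5) / 0.98 = 0.9388 per unit of net cost, so contributing nothing is still dominant.
At the Nash equilibrium no one contributes; group total payoff = 5 × 18 = 90.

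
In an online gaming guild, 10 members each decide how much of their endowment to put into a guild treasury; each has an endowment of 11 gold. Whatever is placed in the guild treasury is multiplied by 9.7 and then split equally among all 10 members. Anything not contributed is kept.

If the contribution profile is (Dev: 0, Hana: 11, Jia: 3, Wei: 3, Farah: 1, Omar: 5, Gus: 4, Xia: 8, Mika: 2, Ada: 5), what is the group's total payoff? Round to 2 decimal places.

Total contributed: 0 + 11 + 3 + 3 + 1 + 5 + 4 + 8 + 2 + 5 = 42; total kept: 10 × 11 − 42 = 68.
The guild treasury pays out 9.7 × 42 = 407.40 in aggregate.
Group total = 68 + 407.40 = 475.40.

475.40 gold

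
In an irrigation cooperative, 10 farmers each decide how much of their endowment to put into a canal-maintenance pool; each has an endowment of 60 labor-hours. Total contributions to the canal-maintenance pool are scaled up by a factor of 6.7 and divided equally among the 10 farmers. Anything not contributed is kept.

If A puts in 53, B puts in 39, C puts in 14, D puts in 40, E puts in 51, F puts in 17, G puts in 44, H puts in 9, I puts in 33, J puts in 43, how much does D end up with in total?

Total contributed: 53 + 39 + 14 + 40 + 51 + 17 + 44 + 9 + 33 + 43 = 343.
Each receives 6.7 × 343 / 10 = 229.81 from the canal-maintenance pool.
D keeps 60 − 40 = 20, so D's payoff is 20 + 229.81 = 249.81.

249.81 labor-hours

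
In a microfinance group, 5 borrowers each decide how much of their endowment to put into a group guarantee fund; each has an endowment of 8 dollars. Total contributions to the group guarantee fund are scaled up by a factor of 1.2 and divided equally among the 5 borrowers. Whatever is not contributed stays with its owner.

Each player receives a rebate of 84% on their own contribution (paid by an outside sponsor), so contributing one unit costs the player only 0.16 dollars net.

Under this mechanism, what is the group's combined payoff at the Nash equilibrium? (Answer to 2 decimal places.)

81.60 dollars

Under the mechanism each unit contributed yields (1.2/5) / 0.16 = 1.5000 back to its contributor per unit of net cost, which exceeds 1, making full contribution the dominant choice for everyone.
At the Nash equilibrium everyone contributes 8. Group total payoff = 5 × (8 × 0.84 + 1.2 × 8) = 81.60.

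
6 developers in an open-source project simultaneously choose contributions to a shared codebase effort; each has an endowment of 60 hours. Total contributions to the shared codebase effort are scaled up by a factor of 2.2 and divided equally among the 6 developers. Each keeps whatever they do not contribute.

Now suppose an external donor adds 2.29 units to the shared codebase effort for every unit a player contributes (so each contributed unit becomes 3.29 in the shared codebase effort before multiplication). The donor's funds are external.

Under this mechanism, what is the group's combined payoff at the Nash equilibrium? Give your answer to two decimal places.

2605.68 hours

With the mechanism, a contributed unit returns 2.2 × 3.29 / 6 = 1.2063 per unit of net cost to the contributor — now above 1 — so contributing fully is weakly dominant for every player.
So the Nash equilibrium is full contribution by all 6; the group earns 2.2 × 3.29 × 360 = 2605.68.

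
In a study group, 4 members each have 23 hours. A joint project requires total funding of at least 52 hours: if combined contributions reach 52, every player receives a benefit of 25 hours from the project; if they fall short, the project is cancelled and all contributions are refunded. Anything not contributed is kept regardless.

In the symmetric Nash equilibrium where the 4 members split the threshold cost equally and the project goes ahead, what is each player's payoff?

35 hours

Equal share of the threshold: 52/4 = 13.
At this profile no one gains by cutting their contribution: any cut drops the total below 52, the project is cancelled, contributions are refunded, and the deviator ends with 23, which is less than 23 − 13 + 25 = 35. Contributing more than 13 just wastes the excess. So contributing exactly 13 is a best response.
Each player's payoff: 23 − 13 + 25 = 35.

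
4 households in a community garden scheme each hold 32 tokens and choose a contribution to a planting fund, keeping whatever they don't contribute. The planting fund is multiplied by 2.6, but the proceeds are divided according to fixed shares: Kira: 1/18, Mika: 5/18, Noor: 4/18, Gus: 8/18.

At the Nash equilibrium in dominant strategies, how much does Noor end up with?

50.49 tokens

A player with share s gets back 2.6·s per unit contributed, so full contribution is dominant for anyone with s > 1/2.6 = 0.3846 and zero contribution is dominant for anyone below.
The only share above 0.3846 is Gus's 8/18, contributing 32; the remaining 3 contribute 0. Total contributed: 32.
Noor keeps 32 and receives 2.6 × 32 × 4/18 = 18.49 from the planting fund, for a payoff of 50.49.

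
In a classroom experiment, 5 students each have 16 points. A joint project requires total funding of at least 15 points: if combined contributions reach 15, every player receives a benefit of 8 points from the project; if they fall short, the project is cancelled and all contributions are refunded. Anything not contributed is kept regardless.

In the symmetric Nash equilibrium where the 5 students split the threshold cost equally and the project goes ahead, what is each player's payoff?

21 points

Equal share of the threshold: 15/5 = 3.
At this profile no one gains by cutting their contribution: any cut drops the total below 15, the project is cancelled, contributions are refunded, and the deviator ends with 16, which is less than 16 − 3 + 8 = 21. Contributing more than 3 just wastes the excess. So contributing exactly 3 is a best response.
Each player's payoff: 16 − 3 + 8 = 21.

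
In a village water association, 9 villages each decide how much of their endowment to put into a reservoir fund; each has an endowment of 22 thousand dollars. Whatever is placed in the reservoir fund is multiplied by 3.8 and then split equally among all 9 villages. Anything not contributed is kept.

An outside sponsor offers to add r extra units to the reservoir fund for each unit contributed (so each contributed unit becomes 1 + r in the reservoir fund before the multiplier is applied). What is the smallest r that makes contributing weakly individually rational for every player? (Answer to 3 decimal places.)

1.368

With matching at rate r, one contributed unit becomes (1 + r) in the reservoir fund and returns 3.8 × (1 + r) / 9 to the contributor.
Setting this equal to 1: 1 + r = 9/3.8 = 2.3684.
So the minimum matching rate is r = 2.3684 − 1 = 1.368.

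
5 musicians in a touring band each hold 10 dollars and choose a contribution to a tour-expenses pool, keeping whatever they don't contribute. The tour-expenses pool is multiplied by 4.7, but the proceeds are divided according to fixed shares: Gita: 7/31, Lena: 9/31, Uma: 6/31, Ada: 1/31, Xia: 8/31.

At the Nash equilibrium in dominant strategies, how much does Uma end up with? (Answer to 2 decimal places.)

A player with share s gets back 4.7·s per unit contributed, so full contribution is dominant for anyone with s > 1/4.7 = 0.2128 and zero contribution is dominant for anyone below.
Gita, Lena and Xia are above the threshold, contributing 10 each; the remaining 2 contribute 0. Total contributed: 30.
Uma keeps 10 and receives 4.7 × 30 × 6/31 = 27.29 from the tour-expenses pool, for a payoff of 37.29.

37.29 dollars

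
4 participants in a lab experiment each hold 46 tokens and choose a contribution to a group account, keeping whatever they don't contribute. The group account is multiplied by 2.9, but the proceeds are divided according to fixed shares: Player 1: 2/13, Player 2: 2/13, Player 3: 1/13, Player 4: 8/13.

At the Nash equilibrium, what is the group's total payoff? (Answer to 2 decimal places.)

271.40 tokens

Player j's private return per contributed unit is 2.9 × (j's share). Contributing is weakly dominant for j when that share is at least 1/2.9 = 0.3448, and contributing 0 is dominant otherwise.
The only share above 0.3448 is Player 4's 8/13, contributing 46; the remaining 3 contribute 0. Total contributed: 46.
The group account pays out 2.9 × 46 = 133.40 in total (split across the unequal shares, but the aggregate is all that matters for the group sum).
The 3 free-riders keep 46 each, adding 138. Group total = 138 + 133.40 = 271.40.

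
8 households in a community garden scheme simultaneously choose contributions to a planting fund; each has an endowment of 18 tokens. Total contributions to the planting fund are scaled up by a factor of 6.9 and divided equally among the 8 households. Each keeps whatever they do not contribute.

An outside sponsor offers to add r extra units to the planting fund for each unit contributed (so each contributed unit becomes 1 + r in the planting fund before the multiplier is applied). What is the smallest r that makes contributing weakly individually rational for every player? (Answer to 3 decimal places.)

0.159

With matching at rate r, one contributed unit becomes (1 + r) in the planting fund and returns 6.9 × (1 + r) / 8 to the contributor.
Setting this equal to 1: 1 + r = 8/6.9 = 1.1594.
So the minimum matching rate is r = 1.1594 − 1 = 0.159.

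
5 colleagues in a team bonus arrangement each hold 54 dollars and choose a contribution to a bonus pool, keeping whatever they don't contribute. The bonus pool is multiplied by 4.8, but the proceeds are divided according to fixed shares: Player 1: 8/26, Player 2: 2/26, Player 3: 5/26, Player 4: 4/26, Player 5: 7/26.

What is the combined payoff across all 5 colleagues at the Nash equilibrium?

A player with share s gets back 4.8·s per unit contributed, so full contribution is dominant for anyone with s > 1/4.8 = 0.2083 and zero contribution is dominant for anyone below.
Player 1 and Player 5 clear that bar, contributing 54 each; the remaining 3 contribute 0. Total contributed: 108.
The bonus pool pays out 4.8 × 108 = 518.40 in total (split across the unequal shares, but the aggregate is all that matters for the group sum).
The 3 free-riders keep 54 each, adding 162. Group total = 162 + 518.40 = 680.40.

680.40 dollars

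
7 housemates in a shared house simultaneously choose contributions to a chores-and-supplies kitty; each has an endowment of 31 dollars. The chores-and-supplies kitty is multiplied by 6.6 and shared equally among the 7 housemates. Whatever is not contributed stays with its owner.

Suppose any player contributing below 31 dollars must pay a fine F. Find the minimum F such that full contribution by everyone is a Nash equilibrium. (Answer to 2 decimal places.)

1.77 dollars

Given the others contribute fully, the best deviation is to contribute 0 (any partial contribution still incurs the fine and gives up units whose private return 0.9429 is below 1).
Deviating from 31 to 0 saves 31 dollars but forfeits the deviator's share of the drop in the chores-and-supplies kitty: 6.6/7 × 31 = 29.23.
So the deviation gain is 31 − 29.23 = 1.77, and the fine must be at least 1.77 dollars to wipe it out.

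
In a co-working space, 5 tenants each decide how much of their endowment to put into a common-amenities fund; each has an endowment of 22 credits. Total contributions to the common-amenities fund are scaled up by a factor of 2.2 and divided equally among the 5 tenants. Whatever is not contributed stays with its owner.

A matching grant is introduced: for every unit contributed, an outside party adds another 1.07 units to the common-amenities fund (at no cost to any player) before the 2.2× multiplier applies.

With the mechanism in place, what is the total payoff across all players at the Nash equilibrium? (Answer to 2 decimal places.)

110.00 credits

With the mechanism, a contributed unit returns 2.2 × 2.07 / 5 = 0.9108 per unit of net cost — still below 1 — so contributing 0 remains dominant for every player.
At the Nash equilibrium no one contributes; group total payoff = 5 × 22 = 110.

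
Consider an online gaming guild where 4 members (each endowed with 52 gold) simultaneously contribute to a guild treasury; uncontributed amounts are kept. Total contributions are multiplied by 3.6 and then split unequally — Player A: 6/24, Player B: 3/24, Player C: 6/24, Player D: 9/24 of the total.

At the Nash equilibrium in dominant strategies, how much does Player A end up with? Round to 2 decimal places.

Player j's private return per contributed unit is 3.6 × (j's share). Contributing is weakly dominant for j when that share is at least 1/3.6 = 0.2778, and contributing 0 is dominant otherwise.
The only share above 0.2778 is Player D's 9/24, contributing 52; the remaining 3 contribute 0. Total contributed: 52.
Player A keeps 52 and receives 3.6 × 52 × 6/24 = 46.80 from the guild treasury, for a payoff of 98.80.

98.80 gold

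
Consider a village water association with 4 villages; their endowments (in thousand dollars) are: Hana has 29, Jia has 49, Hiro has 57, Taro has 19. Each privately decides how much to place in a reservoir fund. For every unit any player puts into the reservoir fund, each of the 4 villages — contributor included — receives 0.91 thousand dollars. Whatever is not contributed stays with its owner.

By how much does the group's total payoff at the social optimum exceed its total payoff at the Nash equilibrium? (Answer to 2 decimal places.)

The private return per contributed unit is 0.91 < 1 for everyone, so the Nash equilibrium is zero contribution and the group total is Σ E_j = 29 + 49 + 57 + 19 = 154.
Each contributed unit returns 3.640 to the group, so the social optimum is full contribution by everyone: group total = 3.640 × 154 = 560.56.
Efficiency loss = (3.640 − 1) × 154 = 406.56.

406.56 thousand dollars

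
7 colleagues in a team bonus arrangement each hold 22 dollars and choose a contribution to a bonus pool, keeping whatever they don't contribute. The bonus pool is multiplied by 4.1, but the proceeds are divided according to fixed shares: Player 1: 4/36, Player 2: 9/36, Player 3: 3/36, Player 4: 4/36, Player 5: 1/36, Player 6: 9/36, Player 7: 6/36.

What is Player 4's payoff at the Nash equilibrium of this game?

Each unit j contributes comes back to j as 4.1 × (j's share), so j prefers to contribute only if that share exceeds 1/4.1 = 0.2439; otherwise keeping the unit dominates.
The shares above 0.2439 belong to Player 2 and Player 6, contributing 22 each; the remaining 5 contribute 0. Total contributed: 44.
Player 4 keeps 22 and receives 4.1 × 44 × 4/36 = 20.04 from the bonus pool, for a payoff of 42.04.

42.04 dollars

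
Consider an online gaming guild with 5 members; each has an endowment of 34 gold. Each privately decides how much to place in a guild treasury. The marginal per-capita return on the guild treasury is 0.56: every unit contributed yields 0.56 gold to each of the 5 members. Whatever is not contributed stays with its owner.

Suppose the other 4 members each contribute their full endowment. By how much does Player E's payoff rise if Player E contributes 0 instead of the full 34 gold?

Switching from a contribution of 34 to 0 lets Player E keep an extra 34 gold, but lowers the guild treasury by 34, which costs Player E their own share of that drop: 0.56 × 34 = 19.04.
Net gain = 34 − 19.04 = 14.96. The private return per contributed unit (0.56) is below 1, so free-riding is indeed the best response regardless of what the others do.

14.96 gold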